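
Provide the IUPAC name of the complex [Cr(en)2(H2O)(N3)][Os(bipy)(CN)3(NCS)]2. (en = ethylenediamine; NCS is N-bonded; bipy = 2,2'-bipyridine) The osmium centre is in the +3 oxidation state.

Both ions are complex: the cation is named first with the plain metal name, the anion second with the -ate form; each ion's ligands are alphabetised independently.
Os is given as +3; the anion's ligand charges sum to -4, so the complex anion is 1−.
With 2 anions per cation, the cation must be 2×1 = 2+.
Cation: ligand charges sum to -1; for the ion to be 2+, Cr = +3.

aquaazidobis(ethylenediamine)chromium(III) (2,2'-bipyridine)tricyanoisothiocyanatoosmate(III)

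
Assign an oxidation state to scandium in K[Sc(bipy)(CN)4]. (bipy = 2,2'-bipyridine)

1 potassium outside the brackets (+1 each) → the complex ion is 1−.
Ligand charges: 1×bipy neutral; 4×CN = -4; sum -4.
Sc + (-4) = 1− ⇒ Sc is +3.

+3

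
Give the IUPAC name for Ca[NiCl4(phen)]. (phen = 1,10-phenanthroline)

The 1 calcium counter-ion carries a total charge of +2, so each complex ion is 2−.
Ligand charges: 4×chloro (-1 each), 1×1,10-phenanthroline (neutral); total -4. So Ni + (-4) = 2−, giving Ni = +2.
Ligands are named alphabetically: chloro before phenanthroline.
The complex ion is anionic, so nickel takes the -ate form nickelate(II).

calcium tetrachloro(1,10-phenanthroline)nickelate(II)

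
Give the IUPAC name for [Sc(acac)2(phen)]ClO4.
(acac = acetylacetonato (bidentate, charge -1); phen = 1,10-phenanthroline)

The 1 perchlorate counter-ion carries a total charge of -1, so each complex ion is 1+.
Ligand charges: 2×acetylacetonato (-1 each), 1×1,10-phenanthroline (neutral); total -2. So Sc + (-2) = 1+, giving Sc = +3.
Ligands are named alphabetically: acetylacetonato before phenanthroline.

bis(acetylacetonato)(1,10-phenanthroline)scandium(III) perchlorate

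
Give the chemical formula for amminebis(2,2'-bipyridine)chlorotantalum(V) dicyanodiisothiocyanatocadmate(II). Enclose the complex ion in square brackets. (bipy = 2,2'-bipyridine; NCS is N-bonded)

[Ta(bipy)2Cl(NH3)][Cd(CN)2(NCS)2]2

Cation [Ta…]: ligand charges -1, Ta(V) ⇒ ion charge 4+.
Anion [Cd…]: ligand charges -4, Cd(II) ⇒ ion charge 2−.
One 4+ cation requires 2 of the 2− anion.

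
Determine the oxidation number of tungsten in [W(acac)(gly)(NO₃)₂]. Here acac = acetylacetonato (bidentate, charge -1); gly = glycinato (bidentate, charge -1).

+4

No counter-ion: the bracketed complex is neutral.
Ligand charges: 1×acac = -1; 1×gly = -1; 2×NO3 = -2; sum -4.
W + (-4) = 0 ⇒ W is +4.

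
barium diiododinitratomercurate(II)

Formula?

Ba[HgI2(NO3)2]

Ligands: 2 nitrato (NO3, -1), 2 iodo (I, -1). Ligand charge sum = -4.
Charge balance with barium (+2) requires 1 complex ion per 1 barium.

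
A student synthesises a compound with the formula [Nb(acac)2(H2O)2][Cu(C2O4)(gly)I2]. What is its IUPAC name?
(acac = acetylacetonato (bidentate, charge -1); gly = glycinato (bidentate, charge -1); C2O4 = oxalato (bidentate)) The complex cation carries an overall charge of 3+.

bis(acetylacetonato)diaquaniobium(V) (glycinato)diiodooxalatocuprate(II)

Both ions are complex: the cation is named first with the plain metal name, the anion second with the -ate form; each ion's ligands are alphabetised independently.
The complex cation is given as 3+; its ligand charges sum to -2, so Nb = +5.
A 1:1 salt means the anion carries the equal and opposite charge, 3−.
Anion: ligand charges sum to -5; for the ion to be 3−, Cu = +2.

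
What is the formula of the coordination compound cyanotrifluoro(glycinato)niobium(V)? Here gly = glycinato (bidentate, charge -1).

[Nb(CN)F3(gly)]

Ligands: 3 fluoro (F, -1), 1 cyano (CN, -1), 1 glycinato (gly, -1). Ligand charge sum = -5.
With Nb in oxidation state +5, the complex ion is [Nb...].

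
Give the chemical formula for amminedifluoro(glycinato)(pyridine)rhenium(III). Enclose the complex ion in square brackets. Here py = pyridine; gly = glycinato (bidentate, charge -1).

[ReF2(gly)(NH3)(py)]

Ligands: 1 pyridine (py, neutral), 1 glycinato (gly, -1), 1 ammine (NH3, neutral), 2 fluoro (F, -1). Ligand charge sum = -3.
With Re in oxidation state +3, the complex ion is [Re...].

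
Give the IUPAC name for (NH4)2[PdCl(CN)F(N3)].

ammonium azidochlorocyanofluoropalladate(II)

The 2 ammonium counter-ions carry a total charge of +2, so each complex ion is 2−.
Ligand charges: 1×fluoro (-1 each), 1×cyano (-1 each), 1×azido (-1 each), 1×chloro (-1 each); total -4. So Pd + (-4) = 2−, giving Pd = +2.
The complex ion is anionic, so palladium takes the -ate form palladate(II).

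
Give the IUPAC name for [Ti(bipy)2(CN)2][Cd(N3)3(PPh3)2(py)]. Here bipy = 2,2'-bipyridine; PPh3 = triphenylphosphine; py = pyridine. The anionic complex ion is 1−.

bis(2,2'-bipyridine)dicyanotitanium(III) triazido(pyridine)bis(triphenylphosphine)cadmate(II)

Both ions are complex: the cation is named first with the plain metal name, the anion second with the -ate form; each ion's ligands are alphabetised independently.
The complex anion is given as 1−; its ligand charges sum to -3, so Cd = +2.
A 1:1 salt means the cation carries the equal and opposite charge, 1+.
Cation: ligand charges sum to -2; for the ion to be 1+, Ti = +3.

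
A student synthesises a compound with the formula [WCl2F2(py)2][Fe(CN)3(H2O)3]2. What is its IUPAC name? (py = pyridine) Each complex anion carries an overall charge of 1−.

Both ions are complex: the cation is named first with the plain metal name, the anion second with the -ate form; each ion's ligands are alphabetised independently.
The complex anion is given as 1−; its ligand charges sum to -3, so Fe = +2.
With 2 anions per cation, the cation must be 2×1 = 2+.
Cation: ligand charges sum to -4; for the ion to be 2+, W = +6.

dichlorodifluorobis(pyridine)tungsten(VI) triaquatricyanoferrate(II)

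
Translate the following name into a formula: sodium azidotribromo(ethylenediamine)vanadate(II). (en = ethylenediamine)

Ligands: 1 azido (N3, -1), 1 ethylenediamine (en, neutral), 3 bromo (Br, -1). Ligand charge sum = -4.
With V in oxidation state +2, the complex ion is [V...]^2−.
Charge balance with sodium (+1) requires 1 complex ion per 2 sodium.

Na2[VBr3(en)(N3)]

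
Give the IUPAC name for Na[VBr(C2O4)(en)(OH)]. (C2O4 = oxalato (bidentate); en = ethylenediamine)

sodium bromo(ethylenediamine)hydroxooxalatovanadate(III)

The 1 sodium counter-ion carries a total charge of +1, so each complex ion is 1−.
Ligand charges: 1×oxalato (-2 each), 1×bromo (-1 each), 1×ethylenediamine (neutral), 1×hydroxo (-1 each); total -4. So V + (-4) = 1−, giving V = +3.
Ligands are named alphabetically: bromo before ethylenediamine before hydroxo before oxalato.
The complex ion is anionic, so vanadium takes the -ate form vanadate(III).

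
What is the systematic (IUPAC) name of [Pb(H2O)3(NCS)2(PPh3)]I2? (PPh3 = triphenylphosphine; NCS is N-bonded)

The 2 iodide counter-ions carry a total charge of -2, so each complex ion is 2+.
Ligand charges: 1×triphenylphosphine (neutral), 2×isothiocyanato (-1 each), 3×aqua (neutral); total -2. So Pb + (-2) = 2+, giving Pb = +4.
Ligands are named alphabetically: aqua before isothiocyanato before triphenylphosphine.

triaquadiisothiocyanato(triphenylphosphine)lead(IV) iodide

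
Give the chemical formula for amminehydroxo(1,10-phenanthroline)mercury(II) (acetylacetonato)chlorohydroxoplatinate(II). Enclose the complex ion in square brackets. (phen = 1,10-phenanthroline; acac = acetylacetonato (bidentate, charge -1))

[Hg(NH3)(OH)(phen)][Pt(acac)Cl(OH)]

Cation [Hg…]: ligand charges -1, Hg(II) ⇒ ion charge 1+.
Anion [Pt…]: ligand charges -3, Pt(II) ⇒ ion charge 1−.
One 1+ cation balances one 1− anion.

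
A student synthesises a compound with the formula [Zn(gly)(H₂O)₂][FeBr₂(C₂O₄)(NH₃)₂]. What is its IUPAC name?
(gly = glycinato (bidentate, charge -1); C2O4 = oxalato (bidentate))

diaqua(glycinato)zinc(II) diamminedibromooxalatoferrate(III)

Both ions are complex: the cation is named first with the plain metal name, the anion second with the -ate form; each ion's ligands are alphabetised independently.
Zinc is always +2 in its complexes; the cation's ligand charges sum to -1, so the complex cation is 1+.
A 1:1 salt means the anion carries the equal and opposite charge, 1−.
Anion: ligand charges sum to -4; for the ion to be 1−, Fe = +3.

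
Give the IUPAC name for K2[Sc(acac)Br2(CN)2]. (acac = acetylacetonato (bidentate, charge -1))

The 2 potassium counter-ions carry a total charge of +2, so each complex ion is 2−.
Ligand charges: 1×acetylacetonato (-1 each), 2×cyano (-1 each), 2×bromo (-1 each); total -5. So Sc + (-5) = 2−, giving Sc = +3.
Ligands are named alphabetically: acetylacetonato before bromo before cyano.
The complex ion is anionic, so scandium takes the -ate form scandate(III).

potassium (acetylacetonato)dibromodicyanoscandate(III)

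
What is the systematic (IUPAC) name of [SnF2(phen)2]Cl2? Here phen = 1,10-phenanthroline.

difluorobis(1,10-phenanthroline)tin(IV) chloride

The 2 chloride counter-ions carry a total charge of -2, so each complex ion is 2+.
Ligand charges: 2×fluoro (-1 each), 2×1,10-phenanthroline (neutral); total -2. So Sn + (-2) = 2+, giving Sn = +4.
Ligands are named alphabetically: fluoro before phenanthroline.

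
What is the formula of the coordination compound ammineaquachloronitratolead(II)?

[PbCl(H2O)(NH3)(NO3)]

Ligands: 1 ammine (NH3, neutral), 1 nitrato (NO3, -1), 1 aqua (H2O, neutral), 1 chloro (Cl, -1). Ligand charge sum = -2.
With Pb in oxidation state +2, the complex ion is [Pb...].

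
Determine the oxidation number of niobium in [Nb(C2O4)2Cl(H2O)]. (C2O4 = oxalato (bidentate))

No counter-ion: the bracketed complex is neutral.
Ligand charges: 1×H2O neutral; 2×C2O4 = -4; 1×Cl = -1; sum -5.
Nb + (-5) = 0 ⇒ Nb is +5.

+5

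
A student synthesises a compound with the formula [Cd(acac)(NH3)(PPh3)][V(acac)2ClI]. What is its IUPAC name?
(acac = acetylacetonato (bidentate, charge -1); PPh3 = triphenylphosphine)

(acetylacetonato)ammine(triphenylphosphine)cadmium(II) bis(acetylacetonato)chloroiodovanadate(III)

Cadmium is always +2 in its complexes; the cation's ligand charges sum to -1, so the complex cation is 1+.
A 1:1 salt means the anion carries the equal and opposite charge, 1−.
Anion: ligand charges sum to -4; for the ion to be 1−, V = +3.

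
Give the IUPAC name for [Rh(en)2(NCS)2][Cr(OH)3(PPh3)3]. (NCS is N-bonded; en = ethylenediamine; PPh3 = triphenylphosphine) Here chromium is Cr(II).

Both ions are complex: the cation is named first with the plain metal name, the anion second with the -ate form; each ion's ligands are alphabetised independently.
Cr is given as +2; the anion's ligand charges sum to -3, so the complex anion is 1−.
A 1:1 salt means the cation carries the equal and opposite charge, 1+.
Cation: ligand charges sum to -2; for the ion to be 1+, Rh = +3.

bis(ethylenediamine)diisothiocyanatorhodium(III) trihydroxotris(triphenylphosphine)chromate(II)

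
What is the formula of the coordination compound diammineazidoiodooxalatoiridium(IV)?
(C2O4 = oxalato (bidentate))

Ligands: 1 oxalato (C2O4, -2), 2 ammine (NH3, neutral), 1 iodo (I, -1), 1 azido (N3, -1). Ligand charge sum = -4.
With Ir in oxidation state +4, the complex ion is [Ir...].

[Ir(C2O4)I(N3)(NH3)2]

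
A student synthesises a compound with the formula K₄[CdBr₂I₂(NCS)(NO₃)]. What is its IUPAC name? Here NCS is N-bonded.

The 4 potassium counter-ions carry a total charge of +4, so each complex ion is 4−.
Ligand charges: 2×bromo (-1 each), 1×isothiocyanato (-1 each), 1×nitrato (-1 each), 2×iodo (-1 each); total -6. So Cd + (-6) = 4−, giving Cd = +2.
The complex ion is anionic, so cadmium takes the -ate form cadmate(II).

potassium dibromodiiodoisothiocyanatonitratocadmate(II)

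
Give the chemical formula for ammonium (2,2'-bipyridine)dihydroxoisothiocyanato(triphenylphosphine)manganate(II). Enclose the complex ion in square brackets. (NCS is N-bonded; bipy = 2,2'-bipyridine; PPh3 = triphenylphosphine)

Ligands: 1 isothiocyanato (NCS, -1), 2 hydroxo (OH, -1), 1 2,2'-bipyridine (bipy, neutral), 1 triphenylphosphine (PPh3, neutral). Ligand charge sum = -3.
With Mn in oxidation state +2, the complex ion is [Mn...]^1−.
Charge balance with ammonium (+1) requires 1 complex ion per 1 ammonium.

NH4[Mn(bipy)(NCS)(OH)2(PPh3)]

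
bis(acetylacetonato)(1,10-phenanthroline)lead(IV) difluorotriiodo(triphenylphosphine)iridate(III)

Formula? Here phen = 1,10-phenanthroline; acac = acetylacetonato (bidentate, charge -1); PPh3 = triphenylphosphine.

Cation [Pb…]: ligand charges -2, Pb(IV) ⇒ ion charge 2+.
Anion [Ir…]: ligand charges -5, Ir(III) ⇒ ion charge 2−.
One 2+ cation balances one 2− anion.

[Pb(acac)2(phen)][IrF2I3(PPh3)]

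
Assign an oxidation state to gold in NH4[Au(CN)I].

1 ammonium outside the brackets (+1 each) → the complex ion is 1−.
Ligand charges: 1×I = -1; 1×CN = -1; sum -2.
Au + (-2) = 1− ⇒ Au is +1.

+1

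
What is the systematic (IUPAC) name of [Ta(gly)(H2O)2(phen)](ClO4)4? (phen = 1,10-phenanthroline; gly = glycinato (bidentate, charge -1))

The 4 perchlorate counter-ions carry a total charge of -4, so each complex ion is 4+.
Ligand charges: 2×aqua (neutral), 1×1,10-phenanthroline (neutral), 1×glycinato (-1 each); total -1. So Ta + (-1) = 4+, giving Ta = +5.
Ligands are named alphabetically: aqua before glycinato before phenanthroline.

diaqua(glycinato)(1,10-phenanthroline)tantalum(V) perchlorate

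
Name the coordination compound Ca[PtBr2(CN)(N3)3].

calcium triazidodibromocyanoplatinate(IV)

The 1 calcium counter-ion carries a total charge of +2, so each complex ion is 2−.
Ligand charges: 3×azido (-1 each), 2×bromo (-1 each), 1×cyano (-1 each); total -6. So Pt + (-6) = 2−, giving Pt = +4.
Ligands are named alphabetically: azido before bromo before cyano.
The complex ion is anionic, so platinum takes the -ate form platinate(IV).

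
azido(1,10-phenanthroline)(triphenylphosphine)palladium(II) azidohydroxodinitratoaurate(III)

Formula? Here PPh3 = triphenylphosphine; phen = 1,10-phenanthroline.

Cation [Pd…]: ligand charges -1, Pd(II) ⇒ ion charge 1+.
Anion [Au…]: ligand charges -4, Au(III) ⇒ ion charge 1−.

[Pd(N3)(phen)(PPh3)][Au(N3)(NO3)2(OH)]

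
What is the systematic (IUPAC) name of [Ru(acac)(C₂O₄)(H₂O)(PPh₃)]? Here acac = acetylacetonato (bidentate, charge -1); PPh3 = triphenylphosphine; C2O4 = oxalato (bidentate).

(acetylacetonato)aquaoxalato(triphenylphosphine)ruthenium(III)

There is no counter-ion, so the complex is neutral overall.
Ligand charges: 1×acetylacetonato (-1 each), 1×triphenylphosphine (neutral), 1×oxalato (-2 each), 1×aqua (neutral); total -3. So Ru + (-3) = 0, giving Ru = +3.
Ligands are named alphabetically: acetylacetonato before aqua before oxalato before triphenylphosphine.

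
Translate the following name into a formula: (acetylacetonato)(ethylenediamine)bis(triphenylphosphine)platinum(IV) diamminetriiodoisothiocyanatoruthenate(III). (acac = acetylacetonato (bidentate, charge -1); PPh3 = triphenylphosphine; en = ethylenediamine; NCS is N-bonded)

[Pt(acac)(en)(PPh3)2][RuI3(NCS)(NH3)2]3

Cation [Pt…]: ligand charges -1, Pt(IV) ⇒ ion charge 3+.
Anion [Ru…]: ligand charges -4, Ru(III) ⇒ ion charge 1−.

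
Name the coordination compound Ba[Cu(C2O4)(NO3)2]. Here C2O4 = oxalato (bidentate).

The 1 barium counter-ion carries a total charge of +2, so each complex ion is 2−.
Ligand charges: 2×nitrato (-1 each), 1×oxalato (-2 each); total -4. So Cu + (-4) = 2−, giving Cu = +2.
Ligands are named alphabetically: nitrato before oxalato.
The complex ion is anionic, so copper takes the -ate form cuprate(II).

barium dinitratooxalatocuprate(II)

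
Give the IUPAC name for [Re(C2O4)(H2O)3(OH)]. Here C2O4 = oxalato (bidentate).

triaquahydroxooxalatorhenium(III)

There is no counter-ion, so the complex is neutral overall.
Ligand charges: 3×aqua (neutral), 1×oxalato (-2 each), 1×hydroxo (-1 each); total -3. So Re + (-3) = 0, giving Re = +3.
Ligands are named alphabetically: aqua before hydroxo before oxalato.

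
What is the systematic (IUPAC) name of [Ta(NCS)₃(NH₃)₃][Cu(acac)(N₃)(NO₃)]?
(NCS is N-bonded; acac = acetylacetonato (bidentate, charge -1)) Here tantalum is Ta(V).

triamminetriisothiocyanatotantalum(V) (acetylacetonato)azidonitratocuprate(I)

Both ions are complex: the cation is named first with the plain metal name, the anion second with the -ate form; each ion's ligands are alphabetised independently.
Ta is given as +5; the cation's ligand charges sum to -3, so the complex cation is 2+.
A 1:1 salt means the anion carries the equal and opposite charge, 2−.
Anion: ligand charges sum to -3; for the ion to be 2−, Cu = +1.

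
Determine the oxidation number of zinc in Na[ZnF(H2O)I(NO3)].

+2

1 sodium outside the brackets (+1 each) → the complex ion is 1−.
Ligand charges: 1×NO3 = -1; 1×I = -1; 1×F = -1; 1×H2O neutral; sum -3.
Zn + (-3) = 1− ⇒ Zn is +2.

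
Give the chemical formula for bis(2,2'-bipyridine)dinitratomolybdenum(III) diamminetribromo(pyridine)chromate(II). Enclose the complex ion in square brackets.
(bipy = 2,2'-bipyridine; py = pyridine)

Cation [Mo…]: ligand charges -2, Mo(III) ⇒ ion charge 1+.
Anion [Cr…]: ligand charges -3, Cr(II) ⇒ ion charge 1−.
One 1+ cation balances one 1− anion.

[Mo(bipy)2(NO3)2][CrBr3(NH3)2(py)]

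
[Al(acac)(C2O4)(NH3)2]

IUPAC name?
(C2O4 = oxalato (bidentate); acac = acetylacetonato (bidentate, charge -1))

(acetylacetonato)diammineoxalatoaluminium(III)

There is no counter-ion, so the complex is neutral overall.
Ligand charges: 2×ammine (neutral), 1×oxalato (-2 each), 1×acetylacetonato (-1 each); total -3. So Al + (-3) = 0, giving Al = +3.
Ligands are named alphabetically: acetylacetonato before ammine before oxalato.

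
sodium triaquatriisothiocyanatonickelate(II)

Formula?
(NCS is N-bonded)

Ligands: 3 isothiocyanato (NCS, -1), 3 aqua (H2O, neutral). Ligand charge sum = -3.
With Ni in oxidation state +2, the complex ion is [Ni...]^1−.
Charge balance with sodium (+1) requires 1 complex ion per 1 sodium.

Na[Ni(H2O)3(NCS)3]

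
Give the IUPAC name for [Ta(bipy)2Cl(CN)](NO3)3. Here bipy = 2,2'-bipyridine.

bis(2,2'-bipyridine)chlorocyanotantalum(V) nitrate

The 3 nitrate counter-ions carry a total charge of -3, so each complex ion is 3+.
Ligand charges: 1×chloro (-1 each), 1×cyano (-1 each), 2×2,2'-bipyridine (neutral); total -2. So Ta + (-2) = 3+, giving Ta = +5.
Ligands are named alphabetically: bipyridine before chloro before cyano.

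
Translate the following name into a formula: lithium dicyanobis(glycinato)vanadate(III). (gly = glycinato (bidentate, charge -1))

Ligands: 2 cyano (CN, -1), 2 glycinato (gly, -1). Ligand charge sum = -4.
Charge balance with lithium (+1) requires 1 complex ion per 1 lithium.

Li[V(CN)2(gly)2]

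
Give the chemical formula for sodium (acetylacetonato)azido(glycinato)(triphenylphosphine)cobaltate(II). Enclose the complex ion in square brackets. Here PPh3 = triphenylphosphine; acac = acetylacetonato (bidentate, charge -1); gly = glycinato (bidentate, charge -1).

Ligands: 1 triphenylphosphine (PPh3, neutral), 1 acetylacetonato (acac, -1), 1 glycinato (gly, -1), 1 azido (N3, -1). Ligand charge sum = -3.
With Co in oxidation state +2, the complex ion is [Co...]^1−.
Charge balance with sodium (+1) requires 1 complex ion per 1 sodium.

Na[Co(acac)(gly)(N3)(PPh3)]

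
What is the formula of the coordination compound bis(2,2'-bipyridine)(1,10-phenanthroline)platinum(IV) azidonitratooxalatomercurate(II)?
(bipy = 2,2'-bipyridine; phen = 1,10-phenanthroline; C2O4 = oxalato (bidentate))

[Pt(bipy)2(phen)][Hg(C2O4)(N3)(NO3)]2

Cation [Pt…]: ligand charges 0, Pt(IV) ⇒ ion charge 4+.
Anion [Hg…]: ligand charges -4, Hg(II) ⇒ ion charge 2−.
One 4+ cation requires 2 of the 2− anion.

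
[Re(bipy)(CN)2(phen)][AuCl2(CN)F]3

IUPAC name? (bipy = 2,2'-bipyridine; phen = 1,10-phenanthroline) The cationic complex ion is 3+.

Both ions are complex: the cation is named first with the plain metal name, the anion second with the -ate form; each ion's ligands are alphabetised independently.
The complex cation is given as 3+; its ligand charges sum to -2, so Re = +5.
With 3 anions per cation, each anion must be 3/3 = 1−.
Anion: ligand charges sum to -4; for the ion to be 1−, Au = +3.

(2,2'-bipyridine)dicyano(1,10-phenanthroline)rhenium(V) dichlorocyanofluoroaurate(III)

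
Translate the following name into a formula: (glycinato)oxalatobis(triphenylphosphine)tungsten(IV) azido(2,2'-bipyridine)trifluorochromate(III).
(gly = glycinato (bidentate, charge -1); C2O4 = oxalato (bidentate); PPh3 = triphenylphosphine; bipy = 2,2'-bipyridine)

Cation [W…]: ligand charges -3, W(IV) ⇒ ion charge 1+.
Anion [Cr…]: ligand charges -4, Cr(III) ⇒ ion charge 1−.

[W(C2O4)(gly)(PPh3)2][Cr(bipy)F3(N3)]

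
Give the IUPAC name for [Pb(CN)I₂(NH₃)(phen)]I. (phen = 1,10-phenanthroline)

amminecyanodiiodo(1,10-phenanthroline)lead(IV) iodide

The 1 iodide counter-ion carries a total charge of -1, so each complex ion is 1+.
Ligand charges: 1×1,10-phenanthroline (neutral), 1×cyano (-1 each), 1×ammine (neutral), 2×iodo (-1 each); total -3. So Pb + (-3) = 1+, giving Pb = +4.
Ligands are named alphabetically: ammine before cyano before iodo before phenanthroline.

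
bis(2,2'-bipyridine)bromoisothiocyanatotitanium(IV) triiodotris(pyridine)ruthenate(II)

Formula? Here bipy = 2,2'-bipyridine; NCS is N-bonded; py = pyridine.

[Ti(bipy)2Br(NCS)][RuI3(py)3]2

Cation [Ti…]: ligand charges -2, Ti(IV) ⇒ ion charge 2+.
Anion [Ru…]: ligand charges -3, Ru(II) ⇒ ion charge 1−.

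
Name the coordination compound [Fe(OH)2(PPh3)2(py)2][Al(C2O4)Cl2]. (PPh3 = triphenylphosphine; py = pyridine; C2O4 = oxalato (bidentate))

dihydroxobis(pyridine)bis(triphenylphosphine)iron(III) dichlorooxalatoaluminate(III)

Both ions are complex: the cation is named first with the plain metal name, the anion second with the -ate form; each ion's ligands are alphabetised independently.
Aluminium is always +3 in its complexes; the anion's ligand charges sum to -4, so the complex anion is 1−.
A 1:1 salt means the cation carries the equal and opposite charge, 1+.
Cation: ligand charges sum to -2; for the ion to be 1+, Fe = +3.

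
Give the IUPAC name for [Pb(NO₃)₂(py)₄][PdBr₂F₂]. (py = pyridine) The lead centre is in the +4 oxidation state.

Both ions are complex: the cation is named first with the plain metal name, the anion second with the -ate form; each ion's ligands are alphabetised independently.
Pb is given as +4; the cation's ligand charges sum to -2, so the complex cation is 2+.
A 1:1 salt means the anion carries the equal and opposite charge, 2−.
Anion: ligand charges sum to -4; for the ion to be 2−, Pd = +2.

dinitratotetrakis(pyridine)lead(IV) dibromodifluoropalladate(II)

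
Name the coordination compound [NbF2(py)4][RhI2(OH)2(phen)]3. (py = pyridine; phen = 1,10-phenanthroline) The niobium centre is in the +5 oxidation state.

Both ions are complex: the cation is named first with the plain metal name, the anion second with the -ate form; each ion's ligands are alphabetised independently.
Nb is given as +5; the cation's ligand charges sum to -2, so the complex cation is 3+.
With 3 anions per cation, each anion must be 3/3 = 1−.
Anion: ligand charges sum to -4; for the ion to be 1−, Rh = +3.

difluorotetrakis(pyridine)niobium(V) dihydroxodiiodo(1,10-phenanthroline)rhodate(III)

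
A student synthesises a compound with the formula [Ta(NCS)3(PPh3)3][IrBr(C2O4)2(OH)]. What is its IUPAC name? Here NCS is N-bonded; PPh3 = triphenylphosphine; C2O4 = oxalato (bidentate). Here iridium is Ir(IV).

triisothiocyanatotris(triphenylphosphine)tantalum(V) bromohydroxodioxalatoiridate(IV)

Both ions are complex: the cation is named first with the plain metal name, the anion second with the -ate form; each ion's ligands are alphabetised independently.
Ir is given as +4; the anion's ligand charges sum to -6, so the complex anion is 2−.
A 1:1 salt means the cation carries the equal and opposite charge, 2+.
Cation: ligand charges sum to -3; for the ion to be 2+, Ta = +5.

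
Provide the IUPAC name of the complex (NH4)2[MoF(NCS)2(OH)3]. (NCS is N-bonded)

ammonium fluorotrihydroxodiisothiocyanatomolybdate(IV)

The 2 ammonium counter-ions carry a total charge of +2, so each complex ion is 2−.
Ligand charges: 1×fluoro (-1 each), 2×isothiocyanato (-1 each), 3×hydroxo (-1 each); total -6. So Mo + (-6) = 2−, giving Mo = +4.
Ligands are named alphabetically: fluoro before hydroxo before isothiocyanato.
The complex ion is anionic, so molybdenum takes the -ate form molybdate(IV).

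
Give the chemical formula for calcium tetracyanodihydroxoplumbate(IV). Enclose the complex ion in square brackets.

Ligands: 4 cyano (CN, -1), 2 hydroxo (OH, -1). Ligand charge sum = -6.
With Pb in oxidation state +4, the complex ion is [Pb...]^2−.
Charge balance with calcium (+2) requires 1 complex ion per 1 calcium.

Ca[Pb(CN)4(OH)2]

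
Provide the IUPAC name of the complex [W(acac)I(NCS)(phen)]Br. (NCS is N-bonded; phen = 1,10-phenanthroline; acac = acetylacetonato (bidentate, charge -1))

(acetylacetonato)iodoisothiocyanato(1,10-phenanthroline)tungsten(IV) bromide

The 1 bromide counter-ion carries a total charge of -1, so each complex ion is 1+.
Ligand charges: 1×isothiocyanato (-1 each), 1×iodo (-1 each), 1×1,10-phenanthroline (neutral), 1×acetylacetonato (-1 each); total -3. So W + (-3) = 1+, giving W = +4.
Ligands are named alphabetically: acetylacetonato before iodo before isothiocyanato before phenanthroline.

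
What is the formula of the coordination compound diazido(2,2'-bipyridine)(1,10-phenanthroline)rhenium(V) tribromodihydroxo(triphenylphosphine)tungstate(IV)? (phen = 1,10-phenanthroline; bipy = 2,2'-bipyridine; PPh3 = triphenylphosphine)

[Re(bipy)(N3)2(phen)][WBr3(OH)2(PPh3)]3

Cation [Re…]: ligand charges -2, Re(V) ⇒ ion charge 3+.
Anion [W…]: ligand charges -5, W(IV) ⇒ ion charge 1−.
One 3+ cation requires 3 of the 1− anion.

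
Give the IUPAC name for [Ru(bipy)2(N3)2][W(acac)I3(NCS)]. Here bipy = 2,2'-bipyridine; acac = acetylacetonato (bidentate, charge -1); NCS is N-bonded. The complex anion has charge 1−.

Both ions are complex: the cation is named first with the plain metal name, the anion second with the -ate form; each ion's ligands are alphabetised independently.
The complex anion is given as 1−; its ligand charges sum to -5, so W = +4.
A 1:1 salt means the cation carries the equal and opposite charge, 1+.
Cation: ligand charges sum to -2; for the ion to be 1+, Ru = +3.

diazidobis(2,2'-bipyridine)ruthenium(III) (acetylacetonato)triiodoisothiocyanatotungstate(IV)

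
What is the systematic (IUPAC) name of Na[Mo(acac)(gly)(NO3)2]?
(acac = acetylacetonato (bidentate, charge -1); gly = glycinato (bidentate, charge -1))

The 1 sodium counter-ion carries a total charge of +1, so each complex ion is 1−.
Ligand charges: 1×acetylacetonato (-1 each), 2×nitrato (-1 each), 1×glycinato (-1 each); total -4. So Mo + (-4) = 1−, giving Mo = +3.
The complex ion is anionic, so molybdenum takes the -ate form molybdate(III).

sodium (acetylacetonato)(glycinato)dinitratomolybdate(III)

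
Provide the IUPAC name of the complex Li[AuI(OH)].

The 1 lithium counter-ion carries a total charge of +1, so each complex ion is 1−.
Ligand charges: 1×iodo (-1 each), 1×hydroxo (-1 each); total -2. So Au + (-2) = 1−, giving Au = +1.
Ligands are named alphabetically: hydroxo before iodo.
The complex ion is anionic, so gold takes the -ate form aurate(I).

lithium hydroxoiodoaurate(I)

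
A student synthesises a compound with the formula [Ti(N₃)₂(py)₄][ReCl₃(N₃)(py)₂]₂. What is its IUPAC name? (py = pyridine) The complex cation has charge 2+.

Both ions are complex: the cation is named first with the plain metal name, the anion second with the -ate form; each ion's ligands are alphabetised independently.
The complex cation is given as 2+; its ligand charges sum to -2, so Ti = +4.
With 2 anions per cation, each anion must be 2/2 = 1−.
Anion: ligand charges sum to -4; for the ion to be 1−, Re = +3.

diazidotetrakis(pyridine)titanium(IV) azidotrichlorobis(pyridine)rhenate(III)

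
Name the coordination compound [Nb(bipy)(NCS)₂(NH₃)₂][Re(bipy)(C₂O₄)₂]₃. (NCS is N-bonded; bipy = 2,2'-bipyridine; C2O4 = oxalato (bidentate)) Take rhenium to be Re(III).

diammine(2,2'-bipyridine)diisothiocyanatoniobium(V) (2,2'-bipyridine)dioxalatorhenate(III)

Re is given as +3; the anion's ligand charges sum to -4, so the complex anion is 1−.
With 3 anions per cation, the cation must be 3×1 = 3+.
Cation: ligand charges sum to -2; for the ion to be 3+, Nb = +5.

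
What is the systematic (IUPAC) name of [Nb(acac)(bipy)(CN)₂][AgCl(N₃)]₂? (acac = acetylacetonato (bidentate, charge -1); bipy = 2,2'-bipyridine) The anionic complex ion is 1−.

(acetylacetonato)(2,2'-bipyridine)dicyanoniobium(V) azidochloroargentate(I)

Both ions are complex: the cation is named first with the plain metal name, the anion second with the -ate form; each ion's ligands are alphabetised independently.
The complex anion is given as 1−; its ligand charges sum to -2, so Ag = +1.
With 2 anions per cation, the cation must be 2×1 = 2+.
Cation: ligand charges sum to -3; for the ion to be 2+, Nb = +5.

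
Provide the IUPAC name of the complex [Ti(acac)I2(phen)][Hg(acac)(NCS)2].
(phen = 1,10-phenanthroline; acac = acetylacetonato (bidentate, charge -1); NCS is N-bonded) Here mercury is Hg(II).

Both ions are complex: the cation is named first with the plain metal name, the anion second with the -ate form; each ion's ligands are alphabetised independently.
Hg is given as +2; the anion's ligand charges sum to -3, so the complex anion is 1−.
A 1:1 salt means the cation carries the equal and opposite charge, 1+.
Cation: ligand charges sum to -3; for the ion to be 1+, Ti = +4.

(acetylacetonato)diiodo(1,10-phenanthroline)titanium(IV) (acetylacetonato)diisothiocyanatomercurate(II)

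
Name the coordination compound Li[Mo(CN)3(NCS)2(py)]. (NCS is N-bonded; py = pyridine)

The 1 lithium counter-ion carries a total charge of +1, so each complex ion is 1−.
Ligand charges: 2×isothiocyanato (-1 each), 1×pyridine (neutral), 3×cyano (-1 each); total -5. So Mo + (-5) = 1−, giving Mo = +4.
The complex ion is anionic, so molybdenum takes the -ate form molybdate(IV).

lithium tricyanodiisothiocyanato(pyridine)molybdate(IV)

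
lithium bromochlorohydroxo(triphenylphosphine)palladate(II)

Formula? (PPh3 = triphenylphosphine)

Ligands: 1 hydroxo (OH, -1), 1 chloro (Cl, -1), 1 triphenylphosphine (PPh3, neutral), 1 bromo (Br, -1). Ligand charge sum = -3.
With Pd in oxidation state +2, the complex ion is [Pd...]^1−.
Charge balance with lithium (+1) requires 1 complex ion per 1 lithium.

Li[PdBrCl(OH)(PPh3)]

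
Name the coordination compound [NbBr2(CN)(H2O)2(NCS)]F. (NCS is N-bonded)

diaquadibromocyanoisothiocyanatoniobium(V) fluoride

The 1 fluoride counter-ion carries a total charge of -1, so each complex ion is 1+.
Ligand charges: 2×aqua (neutral), 2×bromo (-1 each), 1×cyano (-1 each), 1×isothiocyanato (-1 each); total -4. So Nb + (-4) = 1+, giving Nb = +5.
Ligands are named alphabetically: aqua before bromo before cyano before isothiocyanato.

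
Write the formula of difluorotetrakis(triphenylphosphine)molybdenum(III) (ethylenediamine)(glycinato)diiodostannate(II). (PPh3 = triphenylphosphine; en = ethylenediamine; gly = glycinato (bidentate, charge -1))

Cation [Mo…]: ligand charges -2, Mo(III) ⇒ ion charge 1+.
Anion [Sn…]: ligand charges -3, Sn(II) ⇒ ion charge 1−.

[MoF2(PPh3)4][Sn(en)(gly)I2]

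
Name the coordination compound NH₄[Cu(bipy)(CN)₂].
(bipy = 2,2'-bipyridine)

The 1 ammonium counter-ion carries a total charge of +1, so each complex ion is 1−.
Ligand charges: 2×cyano (-1 each), 1×2,2'-bipyridine (neutral); total -2. So Cu + (-2) = 1−, giving Cu = +1.
The complex ion is anionic, so copper takes the -ate form cuprate(I).

ammonium (2,2'-bipyridine)dicyanocuprate(I)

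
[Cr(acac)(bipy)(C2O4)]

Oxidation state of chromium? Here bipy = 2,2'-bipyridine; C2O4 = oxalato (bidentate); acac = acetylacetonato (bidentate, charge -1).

No counter-ion: the bracketed complex is neutral.
Ligand charges: 1×bipy neutral; 1×C2O4 = -2; 1×acac = -1; sum -3.
Cr + (-3) = 0 ⇒ Cr is +3.

+3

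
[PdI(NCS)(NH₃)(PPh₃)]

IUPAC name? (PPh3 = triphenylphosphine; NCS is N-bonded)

There is no counter-ion, so the complex is neutral overall.
Ligand charges: 1×iodo (-1 each), 1×triphenylphosphine (neutral), 1×ammine (neutral), 1×isothiocyanato (-1 each); total -2. So Pd + (-2) = 0, giving Pd = +2.
Ligands are named alphabetically: ammine before iodo before isothiocyanato before triphenylphosphine.

ammineiodoisothiocyanato(triphenylphosphine)palladium(II)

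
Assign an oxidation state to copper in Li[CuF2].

+1

1 lithium outside the brackets (+1 each) → the complex ion is 1−.
Ligand charges: 2×F = -2; sum -2.
Cu + (-2) = 1− ⇒ Cu is +1.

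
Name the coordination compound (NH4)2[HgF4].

The 2 ammonium counter-ions carry a total charge of +2, so each complex ion is 2−.
Ligand charges: 4×fluoro (-1 each); total -4. So Hg + (-4) = 2−, giving Hg = +2.
The complex ion is anionic, so mercury takes the -ate form mercurate(II).

ammonium tetrafluoromercurate(II)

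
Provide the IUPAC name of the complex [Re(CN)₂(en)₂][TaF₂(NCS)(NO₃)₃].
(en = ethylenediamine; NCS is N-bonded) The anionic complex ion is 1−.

dicyanobis(ethylenediamine)rhenium(III) difluoroisothiocyanatotrinitratotantalate(V)

The complex anion is given as 1−; its ligand charges sum to -6, so Ta = +5.
A 1:1 salt means the cation carries the equal and opposite charge, 1+.
Cation: ligand charges sum to -2; for the ion to be 1+, Re = +3.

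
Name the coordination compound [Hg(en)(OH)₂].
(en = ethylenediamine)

There is no counter-ion, so the complex is neutral overall.
Ligand charges: 2×hydroxo (-1 each), 1×ethylenediamine (neutral); total -2. So Hg + (-2) = 0, giving Hg = +2.
Ligands are named alphabetically: ethylenediamine before hydroxo.

(ethylenediamine)dihydroxomercury(II)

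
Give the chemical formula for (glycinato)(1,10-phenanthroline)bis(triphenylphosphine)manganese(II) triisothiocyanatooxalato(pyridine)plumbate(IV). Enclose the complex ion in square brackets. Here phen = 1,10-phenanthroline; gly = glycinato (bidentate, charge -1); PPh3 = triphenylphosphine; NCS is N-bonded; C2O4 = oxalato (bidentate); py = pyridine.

Cation [Mn…]: ligand charges -1, Mn(II) ⇒ ion charge 1+.
Anion [Pb…]: ligand charges -5, Pb(IV) ⇒ ion charge 1−.
One 1+ cation balances one 1− anion.

[Mn(gly)(phen)(PPh3)2][Pb(C2O4)(NCS)3(py)]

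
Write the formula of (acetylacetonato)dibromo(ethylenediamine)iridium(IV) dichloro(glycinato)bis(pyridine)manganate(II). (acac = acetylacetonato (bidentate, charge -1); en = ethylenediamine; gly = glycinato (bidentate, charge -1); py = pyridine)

[Ir(acac)Br2(en)][MnCl2(gly)(py)2]

Cation [Ir…]: ligand charges -3, Ir(IV) ⇒ ion charge 1+.
Anion [Mn…]: ligand charges -3, Mn(II) ⇒ ion charge 1−.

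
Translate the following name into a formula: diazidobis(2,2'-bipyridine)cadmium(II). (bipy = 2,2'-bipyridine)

Ligands: 2 2,2'-bipyridine (bipy, neutral), 2 azido (N3, -1). Ligand charge sum = -2.
With Cd in oxidation state +2, the complex ion is [Cd...].

[Cd(bipy)2(N3)2]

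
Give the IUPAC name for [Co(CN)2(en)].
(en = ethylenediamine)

There is no counter-ion, so the complex is neutral overall.
Ligand charges: 2×cyano (-1 each), 1×ethylenediamine (neutral); total -2. So Co + (-2) = 0, giving Co = +2.
Ligands are named alphabetically: cyano before ethylenediamine.

dicyano(ethylenediamine)cobalt(II)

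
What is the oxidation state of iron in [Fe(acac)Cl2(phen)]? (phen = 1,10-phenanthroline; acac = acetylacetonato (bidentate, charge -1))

No counter-ion: the bracketed complex is neutral.
Ligand charges: 2×Cl = -2; 1×phen neutral; 1×acac = -1; sum -3.
Fe + (-3) = 0 ⇒ Fe is +3.

+3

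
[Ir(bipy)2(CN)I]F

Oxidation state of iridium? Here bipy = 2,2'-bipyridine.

1 fluoride outside the brackets (-1 each) → the complex ion is 1+.
Ligand charges: 2×bipy neutral; 1×CN = -1; 1×I = -1; sum -2.
Ir + (-2) = 1+ ⇒ Ir is +3.

+3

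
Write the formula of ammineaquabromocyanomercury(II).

Ligands: 1 cyano (CN, -1), 1 aqua (H2O, neutral), 1 bromo (Br, -1), 1 ammine (NH3, neutral). Ligand charge sum = -2.
With Hg in oxidation state +2, the complex ion is [Hg...].

[HgBr(CN)(H2O)(NH3)]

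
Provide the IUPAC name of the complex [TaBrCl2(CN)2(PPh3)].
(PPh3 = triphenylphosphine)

bromodichlorodicyano(triphenylphosphine)tantalum(V)

There is no counter-ion, so the complex is neutral overall.
Ligand charges: 1×triphenylphosphine (neutral), 1×bromo (-1 each), 2×cyano (-1 each), 2×chloro (-1 each); total -5. So Ta + (-5) = 0, giving Ta = +5.
Ligands are named alphabetically: bromo before chloro before cyano before triphenylphosphine.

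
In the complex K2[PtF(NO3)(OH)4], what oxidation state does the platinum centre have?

2 potassium outside the brackets (+1 each) → the complex ion is 2−.
Ligand charges: 4×OH = -4; 1×F = -1; 1×NO3 = -1; sum -6.
Pt + (-6) = 2− ⇒ Pt is +4.

+4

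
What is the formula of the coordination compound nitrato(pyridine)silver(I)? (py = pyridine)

[Ag(NO3)(py)]

Ligands: 1 pyridine (py, neutral), 1 nitrato (NO3, -1). Ligand charge sum = -1.
With Ag in oxidation state +1, the complex ion is [Ag...].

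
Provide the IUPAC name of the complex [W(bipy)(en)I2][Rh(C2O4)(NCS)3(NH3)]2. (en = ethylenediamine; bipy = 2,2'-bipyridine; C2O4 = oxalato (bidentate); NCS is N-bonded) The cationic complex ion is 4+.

(2,2'-bipyridine)(ethylenediamine)diiodotungsten(VI) amminetriisothiocyanatooxalatorhodate(III)

Both ions are complex: the cation is named first with the plain metal name, the anion second with the -ate form; each ion's ligands are alphabetised independently.
The complex cation is given as 4+; its ligand charges sum to -2, so W = +6.
With 2 anions per cation, each anion must be 4/2 = 2−.
Anion: ligand charges sum to -5; for the ion to be 2−, Rh = +3.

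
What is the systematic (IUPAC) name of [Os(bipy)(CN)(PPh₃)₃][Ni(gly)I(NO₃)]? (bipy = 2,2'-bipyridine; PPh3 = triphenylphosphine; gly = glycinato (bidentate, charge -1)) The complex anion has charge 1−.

(2,2'-bipyridine)cyanotris(triphenylphosphine)osmium(II) (glycinato)iodonitratonickelate(II)

The complex anion is given as 1−; its ligand charges sum to -3, so Ni = +2.
A 1:1 salt means the cation carries the equal and opposite charge, 1+.
Cation: ligand charges sum to -1; for the ion to be 1+, Os = +2.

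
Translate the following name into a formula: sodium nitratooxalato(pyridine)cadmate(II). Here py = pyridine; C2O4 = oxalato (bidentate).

Ligands: 1 pyridine (py, neutral), 1 oxalato (C2O4, -2), 1 nitrato (NO3, -1). Ligand charge sum = -3.
With Cd in oxidation state +2, the complex ion is [Cd...]^1−.
Charge balance with sodium (+1) requires 1 complex ion per 1 sodium.

Na[Cd(C2O4)(NO3)(py)]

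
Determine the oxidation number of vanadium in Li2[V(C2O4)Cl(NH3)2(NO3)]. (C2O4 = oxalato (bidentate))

2 lithium outside the brackets (+1 each) → the complex ion is 2−.
Ligand charges: 1×NO3 = -1; 1×C2O4 = -2; 1×Cl = -1; 2×NH3 neutral; sum -4.
V + (-4) = 2− ⇒ V is +2.

+2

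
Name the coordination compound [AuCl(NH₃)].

amminechlorogold(I)

There is no counter-ion, so the complex is neutral overall.
Ligand charges: 1×chloro (-1 each), 1×ammine (neutral); total -1. So Au + (-1) = 0, giving Au = +1.
Ligands are named alphabetically: ammine before chloro.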